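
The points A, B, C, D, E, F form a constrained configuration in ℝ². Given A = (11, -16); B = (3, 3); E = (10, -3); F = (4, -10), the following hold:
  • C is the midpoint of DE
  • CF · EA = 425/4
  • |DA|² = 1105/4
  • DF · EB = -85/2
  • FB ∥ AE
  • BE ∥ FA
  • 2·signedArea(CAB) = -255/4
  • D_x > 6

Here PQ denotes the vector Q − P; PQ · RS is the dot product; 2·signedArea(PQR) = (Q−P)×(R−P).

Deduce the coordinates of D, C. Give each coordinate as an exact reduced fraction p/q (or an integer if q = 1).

1. D_x = 13/2  [line 7·x + -6·y + -91/2 = 0 ∩ |DA|² = 1105/4]
2. D_y = 0  [line 7·x + -6·y + -91/2 = 0 ∩ |DA|² = 1105/4]
   → D = (13/2, 0)
3. C_x = 33/4  [C is the midpoint of DE]
4. C_y = -3/2  [C is the midpoint of DE]
   → C = (33/4, -3/2)

C = (33/4, -3/2)
D = (13/2, 0)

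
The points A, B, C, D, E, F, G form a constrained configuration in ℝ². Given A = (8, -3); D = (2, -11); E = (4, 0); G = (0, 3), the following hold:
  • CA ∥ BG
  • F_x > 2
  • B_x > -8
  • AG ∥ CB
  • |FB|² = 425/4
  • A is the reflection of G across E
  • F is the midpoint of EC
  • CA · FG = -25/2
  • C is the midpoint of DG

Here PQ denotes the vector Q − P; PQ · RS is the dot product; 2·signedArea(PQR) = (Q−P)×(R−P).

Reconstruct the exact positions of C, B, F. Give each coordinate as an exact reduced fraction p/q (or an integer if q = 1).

1. C_x = 1  [C is the midpoint of DG]
2. C_y = -4  [C is the midpoint of DG]
   → C = (1, -4)
3. B_x = -7  [CA ∥ BG ∩ AG ∥ CB]
4. B_y = 2  [CA ∥ BG ∩ AG ∥ CB]
   → B = (-7, 2)
5. F_x = 5/2  [F is the midpoint of EC]
6. F_y = -2  [F is the midpoint of EC]
   → F = (5/2, -2)

B = (-7, 2)
C = (1, -4)
F = (5/2, -2)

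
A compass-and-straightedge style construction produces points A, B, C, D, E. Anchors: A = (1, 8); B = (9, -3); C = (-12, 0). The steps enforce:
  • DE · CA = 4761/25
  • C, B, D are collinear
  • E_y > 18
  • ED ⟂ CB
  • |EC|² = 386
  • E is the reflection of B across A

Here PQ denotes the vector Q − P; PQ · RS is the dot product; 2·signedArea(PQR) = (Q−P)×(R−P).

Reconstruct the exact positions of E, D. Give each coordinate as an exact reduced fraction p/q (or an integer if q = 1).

D = (-244/25, -8/25)
E = (-7, 19)

1. E_x = -7  [E is the reflection of B across A]
2. E_y = 19  [E is the reflection of B across A]
   → E = (-7, 19)
3. D_x = -244/25  [C, B, D are collinear ∩ ED ⟂ CB]
4. D_y = -8/25  [C, B, D are collinear ∩ ED ⟂ CB]
   → D = (-244/25, -8/25)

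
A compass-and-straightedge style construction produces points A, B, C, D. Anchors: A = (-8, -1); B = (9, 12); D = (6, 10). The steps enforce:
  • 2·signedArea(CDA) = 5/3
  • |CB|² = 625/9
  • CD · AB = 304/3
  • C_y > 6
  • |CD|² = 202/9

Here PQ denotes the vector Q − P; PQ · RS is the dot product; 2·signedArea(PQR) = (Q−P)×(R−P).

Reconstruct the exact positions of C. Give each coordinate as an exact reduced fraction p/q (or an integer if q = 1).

C = (7/3, 7)

1. C_x = 7/3  [2·signedArea(CDA) = 5/3 ∩ CD · AB = 304/3]
2. C_y = 7  [2·signedArea(CDA) = 5/3 ∩ CD · AB = 304/3]
   → C = (7/3, 7)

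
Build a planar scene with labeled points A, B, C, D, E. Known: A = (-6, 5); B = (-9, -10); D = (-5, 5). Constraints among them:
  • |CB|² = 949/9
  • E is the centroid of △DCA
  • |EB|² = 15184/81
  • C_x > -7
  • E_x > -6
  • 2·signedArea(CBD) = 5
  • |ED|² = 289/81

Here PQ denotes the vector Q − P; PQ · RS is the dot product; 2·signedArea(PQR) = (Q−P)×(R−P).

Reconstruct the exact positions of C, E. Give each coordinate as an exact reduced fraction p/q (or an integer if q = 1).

C = (-20/3, 0)
E = (-53/9, 10/3)

1. C_x = -20/3  [line -15·x + 4·y + -100 = 0 ∩ |CB|² = 949/9]
2. C_y = 0  [line -15·x + 4·y + -100 = 0 ∩ |CB|² = 949/9]
   → C = (-20/3, 0)
3. E_x = -53/9  [E is the centroid of △DCA]
4. E_y = 10/3  [E is the centroid of △DCA]
   → E = (-53/9, 10/3)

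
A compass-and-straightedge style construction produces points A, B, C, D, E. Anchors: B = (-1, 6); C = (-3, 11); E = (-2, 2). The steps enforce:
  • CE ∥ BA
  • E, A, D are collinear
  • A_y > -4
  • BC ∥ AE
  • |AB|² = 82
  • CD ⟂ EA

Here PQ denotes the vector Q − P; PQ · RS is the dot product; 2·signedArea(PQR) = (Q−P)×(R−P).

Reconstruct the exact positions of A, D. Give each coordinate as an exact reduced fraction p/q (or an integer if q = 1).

1. A_x = 0  [BC ∥ AE ∩ CE ∥ BA]
2. A_y = -3  [BC ∥ AE ∩ CE ∥ BA]
   → A = (0, -3)
3. D_x = -152/29  [E, A, D are collinear ∩ CD ⟂ EA]
4. D_y = 293/29  [E, A, D are collinear ∩ CD ⟂ EA]
   → D = (-152/29, 293/29)

A = (0, -3)
D = (-152/29, 293/29)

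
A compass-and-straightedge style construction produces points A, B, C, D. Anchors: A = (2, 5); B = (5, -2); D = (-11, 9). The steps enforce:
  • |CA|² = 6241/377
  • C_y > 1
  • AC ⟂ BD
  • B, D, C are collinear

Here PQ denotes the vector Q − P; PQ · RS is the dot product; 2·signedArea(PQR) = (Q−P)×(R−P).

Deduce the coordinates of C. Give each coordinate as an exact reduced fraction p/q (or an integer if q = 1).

C = (-115/377, 621/377)

1. C_x = -115/377  [B, D, C are collinear ∩ AC ⟂ BD]
2. C_y = 621/377  [B, D, C are collinear ∩ AC ⟂ BD]
   → C = (-115/377, 621/377)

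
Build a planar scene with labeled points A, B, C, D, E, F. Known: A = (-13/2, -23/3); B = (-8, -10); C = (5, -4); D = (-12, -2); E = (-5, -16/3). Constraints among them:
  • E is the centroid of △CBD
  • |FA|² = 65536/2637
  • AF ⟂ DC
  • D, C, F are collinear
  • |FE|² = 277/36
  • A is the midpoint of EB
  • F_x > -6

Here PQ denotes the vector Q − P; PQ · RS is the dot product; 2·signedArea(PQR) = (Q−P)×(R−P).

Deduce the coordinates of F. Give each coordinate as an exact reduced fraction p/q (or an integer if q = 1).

F = (-10403/1758, -2387/879)

1. F_x = -10403/1758  [D, C, F are collinear ∩ AF ⟂ DC]
2. F_y = -2387/879  [D, C, F are collinear ∩ AF ⟂ DC]
   → F = (-10403/1758, -2387/879)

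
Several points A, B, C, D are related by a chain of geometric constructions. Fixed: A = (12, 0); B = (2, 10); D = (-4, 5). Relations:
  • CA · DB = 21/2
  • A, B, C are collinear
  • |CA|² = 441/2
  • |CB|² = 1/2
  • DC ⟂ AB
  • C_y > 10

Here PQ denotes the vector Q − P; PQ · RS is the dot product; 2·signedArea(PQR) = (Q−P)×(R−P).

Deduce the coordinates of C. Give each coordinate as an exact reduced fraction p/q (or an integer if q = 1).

1. C_x = 3/2  [A, B, C are collinear ∩ DC ⟂ AB]
2. C_y = 21/2  [A, B, C are collinear ∩ DC ⟂ AB]
   → C = (3/2, 21/2)

C = (3/2, 21/2)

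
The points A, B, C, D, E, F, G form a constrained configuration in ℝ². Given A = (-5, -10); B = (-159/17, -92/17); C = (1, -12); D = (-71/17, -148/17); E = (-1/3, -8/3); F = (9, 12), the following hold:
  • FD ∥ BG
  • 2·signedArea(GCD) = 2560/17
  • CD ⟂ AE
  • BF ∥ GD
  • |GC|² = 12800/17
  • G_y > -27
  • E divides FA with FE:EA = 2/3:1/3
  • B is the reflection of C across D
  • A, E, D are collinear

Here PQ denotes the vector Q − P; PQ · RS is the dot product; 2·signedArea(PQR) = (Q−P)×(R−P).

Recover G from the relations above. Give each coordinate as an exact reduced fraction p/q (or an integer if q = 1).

G = (-383/17, -444/17)

1. G_x = -383/17  [BF ∥ GD ∩ FD ∥ BG]
2. G_y = -444/17  [BF ∥ GD ∩ FD ∥ BG]
   → G = (-383/17, -444/17)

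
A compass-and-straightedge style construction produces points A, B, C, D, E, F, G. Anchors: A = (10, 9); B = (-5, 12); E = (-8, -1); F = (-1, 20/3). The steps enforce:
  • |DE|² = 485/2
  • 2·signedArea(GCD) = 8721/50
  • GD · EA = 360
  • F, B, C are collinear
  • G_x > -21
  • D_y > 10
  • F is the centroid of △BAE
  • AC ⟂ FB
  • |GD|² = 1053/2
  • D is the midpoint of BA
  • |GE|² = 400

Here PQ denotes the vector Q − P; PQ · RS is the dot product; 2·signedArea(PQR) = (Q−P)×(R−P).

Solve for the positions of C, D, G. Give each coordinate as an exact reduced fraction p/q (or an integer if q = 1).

1. C_x = 46/25  [F, B, C are collinear ∩ AC ⟂ FB]
2. C_y = 72/25  [F, B, C are collinear ∩ AC ⟂ FB]
   → C = (46/25, 72/25)
3. D_x = 5/2  [D is the midpoint of BA]
4. D_y = 21/2  [D is the midpoint of BA]
   → D = (5/2, 21/2)
5. G_x = -20  [GD · EA = 360 ∩ 2·signedArea(GCD) = 8721/50]
6. G_y = 15  [GD · EA = 360 ∩ 2·signedArea(GCD) = 8721/50]
   → G = (-20, 15)

C = (46/25, 72/25)
D = (5/2, 21/2)
G = (-20, 15)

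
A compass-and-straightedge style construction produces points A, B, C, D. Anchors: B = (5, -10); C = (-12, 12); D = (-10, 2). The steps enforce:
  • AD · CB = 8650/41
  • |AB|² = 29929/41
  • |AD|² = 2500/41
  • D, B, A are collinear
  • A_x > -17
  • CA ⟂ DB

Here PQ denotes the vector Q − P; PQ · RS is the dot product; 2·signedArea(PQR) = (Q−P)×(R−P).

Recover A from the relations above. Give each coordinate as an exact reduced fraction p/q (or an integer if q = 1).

1. A_x = -660/41  [D, B, A are collinear ∩ CA ⟂ DB]
2. A_y = 282/41  [D, B, A are collinear ∩ CA ⟂ DB]
   → A = (-660/41, 282/41)

A = (-660/41, 282/41)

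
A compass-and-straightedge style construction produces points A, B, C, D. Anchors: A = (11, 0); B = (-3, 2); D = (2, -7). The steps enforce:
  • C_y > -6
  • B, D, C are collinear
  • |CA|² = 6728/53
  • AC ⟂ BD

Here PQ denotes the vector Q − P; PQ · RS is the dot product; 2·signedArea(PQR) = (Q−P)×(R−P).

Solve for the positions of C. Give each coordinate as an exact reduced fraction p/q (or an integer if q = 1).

C = (61/53, -290/53)

1. C_x = 61/53  [B, D, C are collinear ∩ AC ⟂ BD]
2. C_y = -290/53  [B, D, C are collinear ∩ AC ⟂ BD]
   → C = (61/53, -290/53)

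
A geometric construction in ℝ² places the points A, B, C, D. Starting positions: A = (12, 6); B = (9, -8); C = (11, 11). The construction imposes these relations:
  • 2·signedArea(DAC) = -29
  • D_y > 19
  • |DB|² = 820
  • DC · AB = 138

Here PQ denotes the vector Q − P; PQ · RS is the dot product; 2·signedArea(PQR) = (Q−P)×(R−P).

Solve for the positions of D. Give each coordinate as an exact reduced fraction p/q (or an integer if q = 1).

1. D_x = 15  [2·signedArea(DAC) = -29 ∩ DC · AB = 138]
2. D_y = 20  [2·signedArea(DAC) = -29 ∩ DC · AB = 138]
   → D = (15, 20)

D = (15, 20)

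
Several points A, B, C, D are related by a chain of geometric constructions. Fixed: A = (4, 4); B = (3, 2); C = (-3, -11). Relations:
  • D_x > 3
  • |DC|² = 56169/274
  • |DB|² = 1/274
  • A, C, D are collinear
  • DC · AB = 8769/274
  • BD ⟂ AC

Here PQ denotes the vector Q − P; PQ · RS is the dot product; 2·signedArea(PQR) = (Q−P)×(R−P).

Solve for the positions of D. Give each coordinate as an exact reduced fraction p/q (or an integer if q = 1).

1. D_x = 837/274  [A, C, D are collinear ∩ BD ⟂ AC]
2. D_y = 541/274  [A, C, D are collinear ∩ BD ⟂ AC]
   → D = (837/274, 541/274)

D = (837/274, 541/274)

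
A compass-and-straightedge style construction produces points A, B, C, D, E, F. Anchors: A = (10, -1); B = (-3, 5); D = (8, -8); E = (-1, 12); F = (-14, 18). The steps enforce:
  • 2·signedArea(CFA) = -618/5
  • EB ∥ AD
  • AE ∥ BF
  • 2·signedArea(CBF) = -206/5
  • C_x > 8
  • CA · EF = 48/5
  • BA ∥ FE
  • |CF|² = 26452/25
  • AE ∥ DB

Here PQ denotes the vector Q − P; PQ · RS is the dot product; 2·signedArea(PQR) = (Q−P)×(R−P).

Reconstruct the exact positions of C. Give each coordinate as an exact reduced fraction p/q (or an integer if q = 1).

1. C_x = 44/5  [2·signedArea(CFA) = -618/5 ∩ 2·signedArea(CBF) = -206/5]
2. C_y = -26/5  [2·signedArea(CFA) = -618/5 ∩ 2·signedArea(CBF) = -206/5]
   → C = (44/5, -26/5)

C = (44/5, -26/5)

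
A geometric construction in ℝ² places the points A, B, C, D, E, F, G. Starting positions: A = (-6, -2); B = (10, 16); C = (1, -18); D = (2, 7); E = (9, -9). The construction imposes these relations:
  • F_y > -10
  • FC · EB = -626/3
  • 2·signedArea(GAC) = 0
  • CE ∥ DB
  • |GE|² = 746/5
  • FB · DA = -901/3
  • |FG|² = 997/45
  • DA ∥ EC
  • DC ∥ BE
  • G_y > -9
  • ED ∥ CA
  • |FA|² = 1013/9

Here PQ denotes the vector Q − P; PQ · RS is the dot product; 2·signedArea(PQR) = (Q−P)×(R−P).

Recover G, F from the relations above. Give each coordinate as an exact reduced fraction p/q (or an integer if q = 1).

F = (4/3, -29/3)
G = (-16/5, -42/5)

1. G_x = -16/5  [line 16·x + 7·y + 110 = 0 ∩ |GE|² = 746/5]
2. G_y = -42/5  [line 16·x + 7·y + 110 = 0 ∩ |GE|² = 746/5]
   → G = (-16/5, -42/5)
3. F_x = 4/3  [FB · DA = -901/3 ∩ FC · EB = -626/3]
4. F_y = -29/3  [FB · DA = -901/3 ∩ FC · EB = -626/3]
   → F = (4/3, -29/3)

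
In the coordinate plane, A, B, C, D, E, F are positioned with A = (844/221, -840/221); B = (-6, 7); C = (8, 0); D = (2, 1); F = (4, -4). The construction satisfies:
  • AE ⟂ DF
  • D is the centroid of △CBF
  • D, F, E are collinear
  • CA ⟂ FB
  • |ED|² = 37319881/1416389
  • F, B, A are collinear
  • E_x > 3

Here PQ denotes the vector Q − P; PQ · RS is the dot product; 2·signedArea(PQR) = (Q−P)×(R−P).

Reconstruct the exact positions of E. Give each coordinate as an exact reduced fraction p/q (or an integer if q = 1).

E = (25036/6409, -24136/6409)

1. E_x = 25036/6409  [D, F, E are collinear ∩ AE ⟂ DF]
2. E_y = -24136/6409  [D, F, E are collinear ∩ AE ⟂ DF]
   → E = (25036/6409, -24136/6409)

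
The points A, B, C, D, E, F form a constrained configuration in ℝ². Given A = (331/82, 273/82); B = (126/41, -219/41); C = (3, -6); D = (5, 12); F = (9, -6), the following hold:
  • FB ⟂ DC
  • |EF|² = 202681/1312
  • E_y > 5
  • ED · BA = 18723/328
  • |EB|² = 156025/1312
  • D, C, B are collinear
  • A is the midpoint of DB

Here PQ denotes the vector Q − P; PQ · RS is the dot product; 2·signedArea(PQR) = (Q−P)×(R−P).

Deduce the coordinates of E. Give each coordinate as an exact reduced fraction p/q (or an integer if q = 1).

1. E_x = 1403/328  [line -79/82·x + -711/82·y + 16985/328 = 0 ∩ |EF|² = 202681/1312]
2. E_y = 1803/328  [line -79/82·x + -711/82·y + 16985/328 = 0 ∩ |EF|² = 202681/1312]
   → E = (1403/328, 1803/328)

E = (1403/328, 1803/328)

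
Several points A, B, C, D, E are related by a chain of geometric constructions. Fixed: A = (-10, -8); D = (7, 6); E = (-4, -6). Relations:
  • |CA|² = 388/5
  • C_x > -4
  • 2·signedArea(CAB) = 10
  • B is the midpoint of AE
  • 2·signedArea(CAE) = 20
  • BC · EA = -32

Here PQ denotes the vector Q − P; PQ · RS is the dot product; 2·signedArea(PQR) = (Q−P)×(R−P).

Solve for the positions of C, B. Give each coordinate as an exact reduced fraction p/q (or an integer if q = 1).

1. C_x = -16/5  [line -2·x + 6·y + 8 = 0 ∩ |CA|² = 388/5]
2. C_y = -12/5  [line -2·x + 6·y + 8 = 0 ∩ |CA|² = 388/5]
   → C = (-16/5, -12/5)
3. B_x = -7  [2·signedArea(CAB) = 10 ∩ B is the midpoint of AE]
4. B_y = -7  [2·signedArea(CAB) = 10 ∩ B is the midpoint of AE]
   → B = (-7, -7)

B = (-7, -7)
C = (-16/5, -12/5)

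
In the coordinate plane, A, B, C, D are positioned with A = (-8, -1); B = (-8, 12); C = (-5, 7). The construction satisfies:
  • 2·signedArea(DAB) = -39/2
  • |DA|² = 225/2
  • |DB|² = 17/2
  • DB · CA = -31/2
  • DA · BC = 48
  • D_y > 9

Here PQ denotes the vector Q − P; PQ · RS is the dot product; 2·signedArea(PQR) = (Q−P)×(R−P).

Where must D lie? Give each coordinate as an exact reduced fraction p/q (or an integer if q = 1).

1. D_x = -13/2  [2·signedArea(DAB) = -39/2 ∩ DB · CA = -31/2]
2. D_y = 19/2  [2·signedArea(DAB) = -39/2 ∩ DB · CA = -31/2]
   → D = (-13/2, 19/2)

D = (-13/2, 19/2)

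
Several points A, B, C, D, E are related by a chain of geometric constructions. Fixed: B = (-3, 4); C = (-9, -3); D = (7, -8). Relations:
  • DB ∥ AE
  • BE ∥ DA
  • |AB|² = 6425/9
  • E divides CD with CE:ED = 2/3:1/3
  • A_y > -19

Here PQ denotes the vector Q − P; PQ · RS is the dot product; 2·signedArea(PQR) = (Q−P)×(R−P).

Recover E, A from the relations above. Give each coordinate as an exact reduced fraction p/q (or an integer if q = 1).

1. E_x = 5/3  [E divides CD with CE:ED = 2/3:1/3]
2. E_y = -19/3  [E divides CD with CE:ED = 2/3:1/3]
   → E = (5/3, -19/3)
3. A_x = 35/3  [DB ∥ AE ∩ BE ∥ DA]
4. A_y = -55/3  [DB ∥ AE ∩ BE ∥ DA]
   → A = (35/3, -55/3)

A = (35/3, -55/3)
E = (5/3, -19/3)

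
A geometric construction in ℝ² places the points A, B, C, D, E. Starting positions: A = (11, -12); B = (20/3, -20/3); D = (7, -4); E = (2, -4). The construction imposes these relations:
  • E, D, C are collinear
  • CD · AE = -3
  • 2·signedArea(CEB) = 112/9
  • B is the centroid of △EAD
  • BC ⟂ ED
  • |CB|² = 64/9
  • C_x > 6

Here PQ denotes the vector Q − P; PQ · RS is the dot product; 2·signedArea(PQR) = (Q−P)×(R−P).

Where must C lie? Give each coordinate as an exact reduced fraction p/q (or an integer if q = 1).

C = (20/3, -4)

1. C_x = 20/3  [E, D, C are collinear ∩ BC ⟂ ED]
2. C_y = -4  [E, D, C are collinear ∩ BC ⟂ ED]
   → C = (20/3, -4)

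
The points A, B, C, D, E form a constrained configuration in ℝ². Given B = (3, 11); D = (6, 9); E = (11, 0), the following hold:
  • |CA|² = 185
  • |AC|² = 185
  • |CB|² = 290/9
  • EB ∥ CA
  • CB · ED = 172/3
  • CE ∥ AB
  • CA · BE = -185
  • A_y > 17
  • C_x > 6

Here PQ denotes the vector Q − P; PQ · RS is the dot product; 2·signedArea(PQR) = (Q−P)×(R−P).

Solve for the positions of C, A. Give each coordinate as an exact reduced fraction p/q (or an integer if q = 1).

1. C_x = 20/3  [line 5·x + -9·y + 80/3 = 0 ∩ |CB|² = 290/9]
2. C_y = 20/3  [line 5·x + -9·y + 80/3 = 0 ∩ |CB|² = 290/9]
   → C = (20/3, 20/3)
3. A_x = -4/3  [CA · BE = -185 ∩ CE ∥ AB]
4. A_y = 53/3  [CA · BE = -185 ∩ CE ∥ AB]
   → A = (-4/3, 53/3)

A = (-4/3, 53/3)
C = (20/3, 20/3)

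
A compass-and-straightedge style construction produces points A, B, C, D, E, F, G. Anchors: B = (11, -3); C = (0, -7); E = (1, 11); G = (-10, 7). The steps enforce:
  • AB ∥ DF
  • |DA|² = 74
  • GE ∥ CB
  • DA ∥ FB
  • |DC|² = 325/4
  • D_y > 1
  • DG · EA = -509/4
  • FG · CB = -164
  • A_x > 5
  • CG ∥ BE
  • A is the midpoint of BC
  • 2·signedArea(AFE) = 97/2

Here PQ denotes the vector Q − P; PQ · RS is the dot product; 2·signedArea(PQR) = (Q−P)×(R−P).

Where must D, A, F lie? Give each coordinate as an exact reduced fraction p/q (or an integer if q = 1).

1. A_x = 11/2  [A is the midpoint of BC]
2. A_y = -5  [A is the midpoint of BC]
   → A = (11/2, -5)
3. F_x = 6  [2·signedArea(AFE) = 97/2 ∩ FG · CB = -164]
4. F_y = 4  [2·signedArea(AFE) = 97/2 ∩ FG · CB = -164]
   → F = (6, 4)
5. D_x = 1/2  [DG · EA = -509/4 ∩ DA ∥ FB]
6. D_y = 2  [DG · EA = -509/4 ∩ DA ∥ FB]
   → D = (1/2, 2)

A = (11/2, -5)
D = (1/2, 2)
F = (6, 4)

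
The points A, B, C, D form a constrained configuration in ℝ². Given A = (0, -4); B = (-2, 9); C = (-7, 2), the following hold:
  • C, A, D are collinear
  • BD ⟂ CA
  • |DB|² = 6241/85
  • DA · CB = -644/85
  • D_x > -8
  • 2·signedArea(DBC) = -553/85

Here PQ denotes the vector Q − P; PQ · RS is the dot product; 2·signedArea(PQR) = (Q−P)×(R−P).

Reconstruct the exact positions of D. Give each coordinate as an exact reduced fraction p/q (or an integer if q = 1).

1. D_x = -644/85  [C, A, D are collinear ∩ BD ⟂ CA]
2. D_y = 212/85  [C, A, D are collinear ∩ BD ⟂ CA]
   → D = (-644/85, 212/85)

D = (-644/85, 212/85)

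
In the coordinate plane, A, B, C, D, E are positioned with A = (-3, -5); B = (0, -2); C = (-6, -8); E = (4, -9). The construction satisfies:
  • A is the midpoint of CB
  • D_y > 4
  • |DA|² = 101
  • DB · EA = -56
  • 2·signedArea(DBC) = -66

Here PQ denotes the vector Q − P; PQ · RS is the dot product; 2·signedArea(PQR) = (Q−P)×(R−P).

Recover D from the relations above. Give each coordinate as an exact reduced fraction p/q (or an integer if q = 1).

1. D_x = -4  [2·signedArea(DBC) = -66 ∩ DB · EA = -56]
2. D_y = 5  [2·signedArea(DBC) = -66 ∩ DB · EA = -56]
   → D = (-4, 5)

D = (-4, 5)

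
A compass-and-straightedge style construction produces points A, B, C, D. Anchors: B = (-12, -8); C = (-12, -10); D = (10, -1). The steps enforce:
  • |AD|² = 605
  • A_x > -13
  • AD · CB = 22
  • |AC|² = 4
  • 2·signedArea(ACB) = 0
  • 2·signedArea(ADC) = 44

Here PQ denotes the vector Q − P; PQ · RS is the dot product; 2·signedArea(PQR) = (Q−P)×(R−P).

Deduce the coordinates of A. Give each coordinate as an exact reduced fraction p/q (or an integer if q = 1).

1. A_x = -12  [2·signedArea(ACB) = 0 ∩ AD · CB = 22]
2. A_y = -12  [2·signedArea(ACB) = 0 ∩ AD · CB = 22]
   → A = (-12, -12)

A = (-12, -12)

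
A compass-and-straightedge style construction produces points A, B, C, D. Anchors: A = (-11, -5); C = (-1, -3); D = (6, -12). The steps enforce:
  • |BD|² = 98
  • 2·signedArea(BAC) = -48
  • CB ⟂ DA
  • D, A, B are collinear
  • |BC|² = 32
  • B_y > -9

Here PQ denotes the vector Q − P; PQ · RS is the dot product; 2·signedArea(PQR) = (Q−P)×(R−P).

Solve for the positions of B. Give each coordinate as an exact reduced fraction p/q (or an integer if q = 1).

1. B_x = -41/13  [D, A, B are collinear ∩ CB ⟂ DA]
2. B_y = -107/13  [D, A, B are collinear ∩ CB ⟂ DA]
   → B = (-41/13, -107/13)

B = (-41/13, -107/13)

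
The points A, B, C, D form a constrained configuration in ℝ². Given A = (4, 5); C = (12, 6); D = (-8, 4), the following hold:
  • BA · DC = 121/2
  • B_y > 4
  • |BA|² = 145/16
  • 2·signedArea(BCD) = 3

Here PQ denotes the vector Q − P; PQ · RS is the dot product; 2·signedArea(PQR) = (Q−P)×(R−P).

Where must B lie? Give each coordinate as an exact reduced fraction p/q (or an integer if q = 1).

B = (1, 19/4)

1. B_x = 1  [2·signedArea(BCD) = 3 ∩ BA · DC = 121/2]
2. B_y = 19/4  [2·signedArea(BCD) = 3 ∩ BA · DC = 121/2]
   → B = (1, 19/4)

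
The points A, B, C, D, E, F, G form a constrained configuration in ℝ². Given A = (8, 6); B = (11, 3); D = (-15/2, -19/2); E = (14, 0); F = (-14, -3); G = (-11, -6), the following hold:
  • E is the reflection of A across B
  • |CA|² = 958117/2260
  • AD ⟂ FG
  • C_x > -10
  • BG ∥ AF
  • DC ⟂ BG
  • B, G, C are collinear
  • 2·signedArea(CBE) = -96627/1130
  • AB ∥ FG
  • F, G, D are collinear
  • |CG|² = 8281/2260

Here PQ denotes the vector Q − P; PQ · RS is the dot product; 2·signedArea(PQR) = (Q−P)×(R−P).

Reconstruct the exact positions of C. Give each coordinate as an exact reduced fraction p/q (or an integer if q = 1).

1. C_x = -5214/565  [B, G, C are collinear ∩ DC ⟂ BG]
2. C_y = -5961/1130  [B, G, C are collinear ∩ DC ⟂ BG]
   → C = (-5214/565, -5961/1130)

C = (-5214/565, -5961/1130)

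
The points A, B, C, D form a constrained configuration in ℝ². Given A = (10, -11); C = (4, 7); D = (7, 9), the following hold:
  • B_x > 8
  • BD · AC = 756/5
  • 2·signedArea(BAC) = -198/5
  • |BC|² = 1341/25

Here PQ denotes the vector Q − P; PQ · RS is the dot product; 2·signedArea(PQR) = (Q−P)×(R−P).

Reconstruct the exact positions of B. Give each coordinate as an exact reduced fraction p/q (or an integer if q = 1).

B = (41/5, 1)

1. B_x = 41/5  [BD · AC = 756/5 ∩ 2·signedArea(BAC) = -198/5]
2. B_y = 1  [BD · AC = 756/5 ∩ 2·signedArea(BAC) = -198/5]
   → B = (41/5, 1)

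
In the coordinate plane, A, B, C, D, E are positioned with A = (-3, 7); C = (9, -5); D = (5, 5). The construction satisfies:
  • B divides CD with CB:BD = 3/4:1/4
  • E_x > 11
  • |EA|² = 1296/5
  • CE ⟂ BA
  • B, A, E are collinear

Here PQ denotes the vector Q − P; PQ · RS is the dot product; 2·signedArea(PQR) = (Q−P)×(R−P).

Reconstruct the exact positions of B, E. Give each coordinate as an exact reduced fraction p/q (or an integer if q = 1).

1. B_x = 6  [B divides CD with CB:BD = 3/4:1/4]
2. B_y = 5/2  [B divides CD with CB:BD = 3/4:1/4]
   → B = (6, 5/2)
3. E_x = 57/5  [B, A, E are collinear ∩ CE ⟂ BA]
4. E_y = -1/5  [B, A, E are collinear ∩ CE ⟂ BA]
   → E = (57/5, -1/5)

B = (6, 5/2)
E = (57/5, -1/5)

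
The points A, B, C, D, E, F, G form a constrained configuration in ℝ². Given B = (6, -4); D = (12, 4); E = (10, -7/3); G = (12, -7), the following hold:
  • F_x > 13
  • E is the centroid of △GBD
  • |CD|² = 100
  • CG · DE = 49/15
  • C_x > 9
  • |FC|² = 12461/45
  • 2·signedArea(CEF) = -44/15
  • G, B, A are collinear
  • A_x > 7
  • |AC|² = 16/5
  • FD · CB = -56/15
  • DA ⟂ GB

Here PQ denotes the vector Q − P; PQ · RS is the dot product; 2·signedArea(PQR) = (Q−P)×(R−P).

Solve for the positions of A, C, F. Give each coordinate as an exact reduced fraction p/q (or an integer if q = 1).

1. A_x = 38/5  [G, B, A are collinear ∩ DA ⟂ GB]
2. A_y = -24/5  [G, B, A are collinear ∩ DA ⟂ GB]
   → A = (38/5, -24/5)
3. C_x = 46/5  [line 2·x + 19/3·y + 256/15 = 0 ∩ |CD|² = 100]
4. C_y = -28/5  [line 2·x + 19/3·y + 256/15 = 0 ∩ |CD|² = 100]
   → C = (46/5, -28/5)
5. F_x = 14  [2·signedArea(CEF) = -44/15 ∩ FD · CB = -56/15]
6. F_y = 31/3  [2·signedArea(CEF) = -44/15 ∩ FD · CB = -56/15]
   → F = (14, 31/3)

A = (38/5, -24/5)
C = (46/5, -28/5)
F = (14, 31/3)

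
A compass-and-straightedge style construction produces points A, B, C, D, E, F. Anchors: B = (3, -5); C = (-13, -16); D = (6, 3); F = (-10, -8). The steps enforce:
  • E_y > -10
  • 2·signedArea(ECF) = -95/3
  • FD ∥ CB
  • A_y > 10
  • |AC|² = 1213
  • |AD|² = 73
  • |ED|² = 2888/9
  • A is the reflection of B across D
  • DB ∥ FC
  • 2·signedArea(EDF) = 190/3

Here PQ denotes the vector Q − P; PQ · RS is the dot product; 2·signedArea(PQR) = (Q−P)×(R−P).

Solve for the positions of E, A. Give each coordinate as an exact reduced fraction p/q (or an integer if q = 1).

1. E_x = -20/3  [2·signedArea(ECF) = -95/3 ∩ 2·signedArea(EDF) = 190/3]
2. E_y = -29/3  [2·signedArea(ECF) = -95/3 ∩ 2·signedArea(EDF) = 190/3]
   → E = (-20/3, -29/3)
3. A_x = 9  [A is the reflection of B across D]
4. A_y = 11  [A is the reflection of B across D]
   → A = (9, 11)

A = (9, 11)
E = (-20/3, -29/3)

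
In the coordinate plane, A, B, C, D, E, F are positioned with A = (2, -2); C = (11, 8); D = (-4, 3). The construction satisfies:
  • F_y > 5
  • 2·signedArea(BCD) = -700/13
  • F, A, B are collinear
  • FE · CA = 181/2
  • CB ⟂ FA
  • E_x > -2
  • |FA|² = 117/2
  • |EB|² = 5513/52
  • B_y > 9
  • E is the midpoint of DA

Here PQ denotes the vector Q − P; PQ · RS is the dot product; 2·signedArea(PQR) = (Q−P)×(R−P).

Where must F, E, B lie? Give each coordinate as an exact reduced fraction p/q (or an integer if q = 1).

1. E_x = -1  [E is the midpoint of DA]
2. E_y = 1/2  [E is the midpoint of DA]
   → E = (-1, 1/2)
3. B_x = 111/26  [line 5·x + -15·y + 1545/13 = 0 ∩ |EB|² = 5513/52]
4. B_y = 243/26  [line 5·x + -15·y + 1545/13 = 0 ∩ |EB|² = 5513/52]
   → B = (111/26, 243/26)
5. F_x = 7/2  [FE · CA = 181/2 ∩ F, A, B are collinear]
6. F_y = 11/2  [FE · CA = 181/2 ∩ F, A, B are collinear]
   → F = (7/2, 11/2)

B = (111/26, 243/26)
E = (-1, 1/2)
F = (7/2, 11/2)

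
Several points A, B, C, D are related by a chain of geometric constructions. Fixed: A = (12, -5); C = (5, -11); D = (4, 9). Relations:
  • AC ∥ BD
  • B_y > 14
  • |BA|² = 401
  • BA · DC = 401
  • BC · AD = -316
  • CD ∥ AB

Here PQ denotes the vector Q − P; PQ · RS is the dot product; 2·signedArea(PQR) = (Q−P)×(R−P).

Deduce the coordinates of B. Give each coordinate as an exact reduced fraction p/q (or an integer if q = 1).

1. B_x = 11  [AC ∥ BD ∩ CD ∥ AB]
2. B_y = 15  [AC ∥ BD ∩ CD ∥ AB]
   → B = (11, 15)

B = (11, 15)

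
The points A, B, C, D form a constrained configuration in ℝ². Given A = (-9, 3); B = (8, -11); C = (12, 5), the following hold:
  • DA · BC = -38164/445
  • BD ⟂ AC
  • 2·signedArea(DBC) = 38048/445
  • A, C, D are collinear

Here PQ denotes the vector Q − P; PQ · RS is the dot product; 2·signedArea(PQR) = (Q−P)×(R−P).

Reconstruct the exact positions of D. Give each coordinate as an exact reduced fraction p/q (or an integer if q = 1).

D = (2904/445, 1993/445)

1. D_x = 2904/445  [A, C, D are collinear ∩ BD ⟂ AC]
2. D_y = 1993/445  [A, C, D are collinear ∩ BD ⟂ AC]
   → D = (2904/445, 1993/445)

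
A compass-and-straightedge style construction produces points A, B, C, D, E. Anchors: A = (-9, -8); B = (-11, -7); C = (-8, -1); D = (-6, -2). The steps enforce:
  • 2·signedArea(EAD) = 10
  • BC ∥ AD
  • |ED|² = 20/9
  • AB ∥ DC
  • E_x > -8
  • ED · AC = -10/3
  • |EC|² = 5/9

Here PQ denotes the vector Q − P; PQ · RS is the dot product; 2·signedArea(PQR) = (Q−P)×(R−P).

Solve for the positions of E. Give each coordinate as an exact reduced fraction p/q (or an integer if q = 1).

1. E_x = -22/3  [ED · AC = -10/3 ∩ 2·signedArea(EAD) = 10]
2. E_y = -4/3  [ED · AC = -10/3 ∩ 2·signedArea(EAD) = 10]
   → E = (-22/3, -4/3)

E = (-22/3, -4/3)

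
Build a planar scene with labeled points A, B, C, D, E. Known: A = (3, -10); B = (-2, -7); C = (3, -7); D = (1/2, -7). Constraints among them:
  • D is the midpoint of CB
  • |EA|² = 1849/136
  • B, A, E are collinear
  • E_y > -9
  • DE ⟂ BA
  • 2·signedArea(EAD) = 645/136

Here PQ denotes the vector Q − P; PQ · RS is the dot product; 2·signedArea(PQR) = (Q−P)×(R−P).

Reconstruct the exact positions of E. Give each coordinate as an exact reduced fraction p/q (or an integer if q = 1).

1. E_x = -11/68  [B, A, E are collinear ∩ DE ⟂ BA]
2. E_y = -551/68  [B, A, E are collinear ∩ DE ⟂ BA]
   → E = (-11/68, -551/68)

E = (-11/68, -551/68)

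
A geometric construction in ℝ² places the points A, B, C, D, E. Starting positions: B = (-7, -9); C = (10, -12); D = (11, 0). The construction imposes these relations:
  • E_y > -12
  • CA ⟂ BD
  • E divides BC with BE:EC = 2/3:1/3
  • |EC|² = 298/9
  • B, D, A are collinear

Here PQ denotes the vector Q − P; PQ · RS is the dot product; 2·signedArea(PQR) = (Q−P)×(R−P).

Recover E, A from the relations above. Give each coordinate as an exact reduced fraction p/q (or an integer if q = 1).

A = (27/5, -14/5)
E = (13/3, -11)

1. E_x = 13/3  [E divides BC with BE:EC = 2/3:1/3]
2. E_y = -11  [E divides BC with BE:EC = 2/3:1/3]
   → E = (13/3, -11)
3. A_x = 27/5  [B, D, A are collinear ∩ CA ⟂ BD]
4. A_y = -14/5  [B, D, A are collinear ∩ CA ⟂ BD]
   → A = (27/5, -14/5)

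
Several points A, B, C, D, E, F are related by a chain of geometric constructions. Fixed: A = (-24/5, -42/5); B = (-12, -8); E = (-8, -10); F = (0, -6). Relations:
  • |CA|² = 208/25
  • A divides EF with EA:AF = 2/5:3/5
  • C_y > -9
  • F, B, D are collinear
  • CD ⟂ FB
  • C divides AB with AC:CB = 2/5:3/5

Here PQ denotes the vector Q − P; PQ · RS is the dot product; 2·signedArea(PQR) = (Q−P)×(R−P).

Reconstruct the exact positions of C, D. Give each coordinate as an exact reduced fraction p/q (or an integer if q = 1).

1. C_x = -192/25  [C divides AB with AC:CB = 2/5:3/5]
2. C_y = -206/25  [C divides AB with AC:CB = 2/5:3/5]
   → C = (-192/25, -206/25)
3. D_x = -7248/925  [F, B, D are collinear ∩ CD ⟂ FB]
4. D_y = -6758/925  [F, B, D are collinear ∩ CD ⟂ FB]
   → D = (-7248/925, -6758/925)

C = (-192/25, -206/25)
D = (-7248/925, -6758/925)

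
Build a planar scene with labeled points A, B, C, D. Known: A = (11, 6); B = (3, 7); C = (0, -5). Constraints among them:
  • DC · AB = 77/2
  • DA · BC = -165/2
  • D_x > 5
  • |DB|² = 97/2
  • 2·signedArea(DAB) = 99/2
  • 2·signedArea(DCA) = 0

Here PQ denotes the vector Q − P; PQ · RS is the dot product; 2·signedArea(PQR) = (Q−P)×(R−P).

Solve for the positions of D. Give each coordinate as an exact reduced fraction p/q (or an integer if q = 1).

1. D_x = 11/2  [2·signedArea(DCA) = 0 ∩ DC · AB = 77/2]
2. D_y = 1/2  [2·signedArea(DCA) = 0 ∩ DC · AB = 77/2]
   → D = (11/2, 1/2)

D = (11/2, 1/2)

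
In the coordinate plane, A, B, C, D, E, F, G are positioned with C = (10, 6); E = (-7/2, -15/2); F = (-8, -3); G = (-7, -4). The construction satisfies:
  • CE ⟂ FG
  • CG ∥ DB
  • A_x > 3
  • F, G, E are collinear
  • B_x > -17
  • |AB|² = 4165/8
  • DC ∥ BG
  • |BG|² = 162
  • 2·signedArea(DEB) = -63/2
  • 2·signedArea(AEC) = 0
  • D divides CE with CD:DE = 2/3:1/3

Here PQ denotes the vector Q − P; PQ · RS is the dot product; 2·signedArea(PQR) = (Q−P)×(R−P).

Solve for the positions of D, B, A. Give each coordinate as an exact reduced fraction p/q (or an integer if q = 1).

A = (13/4, -3/4)
B = (-16, -13)
D = (1, -3)

1. D_x = 1  [D divides CE with CD:DE = 2/3:1/3]
2. D_y = -3  [D divides CE with CD:DE = 2/3:1/3]
   → D = (1, -3)
3. B_x = -16  [DC ∥ BG ∩ CG ∥ DB]
4. B_y = -13  [DC ∥ BG ∩ CG ∥ DB]
   → B = (-16, -13)
5. A_x = 13/4  [line -27/2·x + 27/2·y + 54 = 0 ∩ |AB|² = 4165/8]
6. A_y = -3/4  [line -27/2·x + 27/2·y + 54 = 0 ∩ |AB|² = 4165/8]
   → A = (13/4, -3/4)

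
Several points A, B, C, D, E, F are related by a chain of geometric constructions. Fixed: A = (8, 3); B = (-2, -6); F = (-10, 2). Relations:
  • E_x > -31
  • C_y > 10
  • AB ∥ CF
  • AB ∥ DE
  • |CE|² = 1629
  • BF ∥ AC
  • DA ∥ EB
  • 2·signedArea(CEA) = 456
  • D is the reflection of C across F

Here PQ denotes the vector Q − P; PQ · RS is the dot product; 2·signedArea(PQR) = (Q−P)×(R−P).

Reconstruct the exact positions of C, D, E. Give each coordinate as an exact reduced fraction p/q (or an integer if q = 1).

1. C_x = 0  [AB ∥ CF ∩ BF ∥ AC]
2. C_y = 11  [AB ∥ CF ∩ BF ∥ AC]
   → C = (0, 11)
3. D_x = -20  [D is the reflection of C across F]
4. D_y = -7  [D is the reflection of C across F]
   → D = (-20, -7)
5. E_x = -30  [DA ∥ EB ∩ AB ∥ DE]
6. E_y = -16  [DA ∥ EB ∩ AB ∥ DE]
   → E = (-30, -16)

C = (0, 11)
D = (-20, -7)
E = (-30, -16)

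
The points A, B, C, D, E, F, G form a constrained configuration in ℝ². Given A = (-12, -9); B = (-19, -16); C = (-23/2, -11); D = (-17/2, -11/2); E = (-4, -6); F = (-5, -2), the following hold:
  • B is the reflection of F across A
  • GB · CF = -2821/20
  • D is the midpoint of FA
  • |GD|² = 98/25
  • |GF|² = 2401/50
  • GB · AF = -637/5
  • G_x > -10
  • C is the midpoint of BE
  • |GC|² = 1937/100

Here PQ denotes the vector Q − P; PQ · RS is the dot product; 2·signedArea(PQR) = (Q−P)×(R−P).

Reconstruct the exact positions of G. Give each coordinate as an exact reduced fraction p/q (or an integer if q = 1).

1. G_x = -99/10  [GB · AF = -637/5 ∩ GB · CF = -2821/20]
2. G_y = -69/10  [GB · AF = -637/5 ∩ GB · CF = -2821/20]
   → G = (-99/10, -69/10)

G = (-99/10, -69/10)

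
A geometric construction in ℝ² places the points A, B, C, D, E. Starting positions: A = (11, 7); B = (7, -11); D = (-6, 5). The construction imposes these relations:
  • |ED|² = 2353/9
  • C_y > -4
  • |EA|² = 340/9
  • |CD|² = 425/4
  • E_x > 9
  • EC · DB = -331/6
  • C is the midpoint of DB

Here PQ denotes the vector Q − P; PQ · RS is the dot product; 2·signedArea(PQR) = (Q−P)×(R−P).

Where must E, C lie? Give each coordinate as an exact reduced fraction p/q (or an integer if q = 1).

C = (1/2, -3)
E = (29/3, 1)

1. C_x = 1/2  [C is the midpoint of DB]
2. C_y = -3  [C is the midpoint of DB]
   → C = (1/2, -3)
3. E_x = 29/3  [line -13·x + 16·y + 329/3 = 0 ∩ |ED|² = 2353/9]
4. E_y = 1  [line -13·x + 16·y + 329/3 = 0 ∩ |ED|² = 2353/9]
   → E = (29/3, 1)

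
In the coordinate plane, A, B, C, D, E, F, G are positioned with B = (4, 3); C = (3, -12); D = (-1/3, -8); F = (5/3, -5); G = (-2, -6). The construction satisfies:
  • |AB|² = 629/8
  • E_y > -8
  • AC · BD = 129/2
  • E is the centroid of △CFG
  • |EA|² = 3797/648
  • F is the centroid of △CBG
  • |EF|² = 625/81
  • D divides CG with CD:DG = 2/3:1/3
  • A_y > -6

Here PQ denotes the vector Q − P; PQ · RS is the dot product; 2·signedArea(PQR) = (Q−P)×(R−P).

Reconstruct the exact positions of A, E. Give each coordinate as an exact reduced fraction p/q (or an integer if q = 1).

A = (3/4, -21/4)
E = (8/9, -23/3)

1. A_x = 3/4  [line 13/3·x + 11·y + 109/2 = 0 ∩ |AB|² = 629/8]
2. A_y = -21/4  [line 13/3·x + 11·y + 109/2 = 0 ∩ |AB|² = 629/8]
   → A = (3/4, -21/4)
3. E_x = 8/9  [E is the centroid of △CFG]
4. E_y = -23/3  [E is the centroid of △CFG]
   → E = (8/9, -23/3)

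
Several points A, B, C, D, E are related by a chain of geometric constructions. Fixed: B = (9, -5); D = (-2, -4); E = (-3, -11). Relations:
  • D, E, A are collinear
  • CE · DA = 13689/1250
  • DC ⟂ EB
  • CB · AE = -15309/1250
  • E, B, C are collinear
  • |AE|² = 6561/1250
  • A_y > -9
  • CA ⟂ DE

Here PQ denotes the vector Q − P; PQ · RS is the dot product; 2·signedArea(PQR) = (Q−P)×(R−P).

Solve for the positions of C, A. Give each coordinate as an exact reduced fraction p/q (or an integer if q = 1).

1. C_x = 3/5  [E, B, C are collinear ∩ DC ⟂ EB]
2. C_y = -46/5  [E, B, C are collinear ∩ DC ⟂ EB]
   → C = (3/5, -46/5)
3. A_x = -669/250  [D, E, A are collinear ∩ CA ⟂ DE]
4. A_y = -2183/250  [D, E, A are collinear ∩ CA ⟂ DE]
   → A = (-669/250, -2183/250)

A = (-669/250, -2183/250)
C = (3/5, -46/5)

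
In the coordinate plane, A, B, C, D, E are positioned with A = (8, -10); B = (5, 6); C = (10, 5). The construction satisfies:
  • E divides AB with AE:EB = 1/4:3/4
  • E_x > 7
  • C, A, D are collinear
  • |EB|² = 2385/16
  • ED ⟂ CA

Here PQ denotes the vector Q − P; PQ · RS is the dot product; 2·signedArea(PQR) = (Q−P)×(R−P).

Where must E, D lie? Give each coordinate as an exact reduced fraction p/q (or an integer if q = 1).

D = (1949/229, -2825/458)
E = (29/4, -6)

1. E_x = 29/4  [E divides AB with AE:EB = 1/4:3/4]
2. E_y = -6  [E divides AB with AE:EB = 1/4:3/4]
   → E = (29/4, -6)
3. D_x = 1949/229  [C, A, D are collinear ∩ ED ⟂ CA]
4. D_y = -2825/458  [C, A, D are collinear ∩ ED ⟂ CA]
   → D = (1949/229, -2825/458)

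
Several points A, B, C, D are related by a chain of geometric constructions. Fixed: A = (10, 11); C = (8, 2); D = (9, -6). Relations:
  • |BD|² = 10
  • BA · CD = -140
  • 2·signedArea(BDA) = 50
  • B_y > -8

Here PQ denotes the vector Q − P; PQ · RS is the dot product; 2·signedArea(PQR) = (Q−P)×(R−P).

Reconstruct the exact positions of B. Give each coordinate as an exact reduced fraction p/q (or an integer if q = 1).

1. B_x = 6  [2·signedArea(BDA) = 50 ∩ BA · CD = -140]
2. B_y = -7  [2·signedArea(BDA) = 50 ∩ BA · CD = -140]
   → B = (6, -7)

B = (6, -7)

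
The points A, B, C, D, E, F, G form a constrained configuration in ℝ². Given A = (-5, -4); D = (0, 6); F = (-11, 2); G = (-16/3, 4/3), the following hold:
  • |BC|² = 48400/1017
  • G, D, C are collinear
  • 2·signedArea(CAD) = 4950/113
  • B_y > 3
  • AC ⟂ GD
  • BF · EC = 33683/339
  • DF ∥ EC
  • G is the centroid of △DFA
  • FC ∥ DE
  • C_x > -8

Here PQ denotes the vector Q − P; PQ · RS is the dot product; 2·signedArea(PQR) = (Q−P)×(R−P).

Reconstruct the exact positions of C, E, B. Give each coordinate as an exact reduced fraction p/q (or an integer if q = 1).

1. C_x = -880/113  [G, D, C are collinear ∩ AC ⟂ GD]
2. C_y = -92/113  [G, D, C are collinear ∩ AC ⟂ GD]
   → C = (-880/113, -92/113)
3. E_x = 363/113  [DF ∥ EC ∩ FC ∥ DE]
4. E_y = 360/113  [DF ∥ EC ∩ FC ∥ DE]
   → E = (363/113, 360/113)
5. B_x = -880/339  [line 11·x + 4·y + 4624/339 = 0 ∩ |BC|² = 48400/1017]
6. B_y = 1264/339  [line 11·x + 4·y + 4624/339 = 0 ∩ |BC|² = 48400/1017]
   → B = (-880/339, 1264/339)

B = (-880/339, 1264/339)
C = (-880/113, -92/113)
E = (363/113, 360/113)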